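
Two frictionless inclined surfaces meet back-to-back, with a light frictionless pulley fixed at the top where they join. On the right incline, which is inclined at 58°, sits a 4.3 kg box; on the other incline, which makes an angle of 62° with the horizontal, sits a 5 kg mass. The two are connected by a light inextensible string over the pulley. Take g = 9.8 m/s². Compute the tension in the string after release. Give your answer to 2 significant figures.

39 N

Resolve each weight along its own incline: the 4.3 kg mass has component 4.3 × 9.8 × sin 58° = 35.737 N down its slope, and the 5 kg mass has 5 × 9.8 × sin 62° = 43.264 N down its slope.
The 5 kg side's 43.264 N exceeds the other side's 35.737 N, so that mass slides down and the 4.3 kg mass slides up. Taking that direction as positive, Newton's second law for the whole system gives 43.264 − 35.737 = (4.3 + 5) a, so a = 7.527 / 9.3 = 0.8094 m/s².
For the 4.3 kg mass (up-slope positive): T − 35.737 = 4.3 × 0.8094, so T = 39.217 N.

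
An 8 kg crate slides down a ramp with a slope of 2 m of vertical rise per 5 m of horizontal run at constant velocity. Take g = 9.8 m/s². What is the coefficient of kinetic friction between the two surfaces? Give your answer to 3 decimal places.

At constant velocity the net force along the incline is zero: mg sin 21.80° = μ mg cos 21.80°.
So μ = tan 21.80° = 0.3714 / 0.9285 = 0.4000.

0.400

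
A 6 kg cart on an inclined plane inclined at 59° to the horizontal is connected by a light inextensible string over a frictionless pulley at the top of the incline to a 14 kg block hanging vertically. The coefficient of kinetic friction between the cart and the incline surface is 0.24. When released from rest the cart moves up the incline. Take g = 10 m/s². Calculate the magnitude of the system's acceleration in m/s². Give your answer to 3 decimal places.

4.058 m/s²

For the cart on the incline: the weight component along the slope is m₁g sin 59° = 6 × 10 × 0.8572 = 51.432 N and the normal force is N = m₁g cos 59° = 30.902 N.
Kinetic friction opposes the cart's motion up the incline: f = μN = 0.24 × 30.902 = 7.416 N acting down the slope.
Newton's second law for the cart (up-slope positive): T − 51.432 − 7.416 = 6 a. For the hanging block (downward positive): 14 × 10 − T = 14 a.
Adding the two equations eliminates T: 81.152 = 20 a, so a = 4.0576 m/s².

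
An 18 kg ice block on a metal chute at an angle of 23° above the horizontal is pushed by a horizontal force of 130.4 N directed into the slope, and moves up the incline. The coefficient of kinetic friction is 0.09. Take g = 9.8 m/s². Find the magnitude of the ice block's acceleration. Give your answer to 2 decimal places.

The horizontal push has components F cos 23° = 130.4 × 0.9205 = 120.033 N up the incline and F sin 23° = 130.4 × 0.3907 = 50.947 N pressing into the surface.
The normal force is therefore N = mg cos 23° + F sin 23° = 162.376 + 50.947 = 213.323 N, and kinetic friction down the slope is μN = 0.09 × 213.323 = 19.199 N.
Along the incline: F cos 23° − mg sin 23° − μN = ma, so 120.033 − 68.919 − 19.199 = 18 a, giving a = 1.7731 m/s².

1.77 m/s²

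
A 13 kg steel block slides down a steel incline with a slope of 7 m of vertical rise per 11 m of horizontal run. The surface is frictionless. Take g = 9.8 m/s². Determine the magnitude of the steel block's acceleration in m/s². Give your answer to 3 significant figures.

Resolving the weight along the incline: the component pulling the steel block down the slope is mg sin 32.47° = 13 × 9.8 × 0.5369 = 68.401 N, and the normal force is N = mg cos 32.47° = 13 × 9.8 × 0.8437 = 107.487 N.
With no friction the net force along the incline is 68.401 N, so a = g sin 32.47° = 68.401 / 13 = 5.2616 m/s².

5.26 m/s²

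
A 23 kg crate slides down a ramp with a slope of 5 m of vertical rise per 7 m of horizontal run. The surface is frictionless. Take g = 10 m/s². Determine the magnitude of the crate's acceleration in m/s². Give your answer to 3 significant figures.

Resolving the weight along the incline: the component pulling the crate down the slope is mg sin 35.54° = 23 × 10 × 0.5812 = 133.676 N, and the normal force is N = mg cos 35.54° = 23 × 10 × 0.8137 = 187.151 N.
With no friction the net force along the incline is 133.676 N, so a = g sin 35.54° = 133.676 / 23 = 5.8120 m/s².

5.81 m/s²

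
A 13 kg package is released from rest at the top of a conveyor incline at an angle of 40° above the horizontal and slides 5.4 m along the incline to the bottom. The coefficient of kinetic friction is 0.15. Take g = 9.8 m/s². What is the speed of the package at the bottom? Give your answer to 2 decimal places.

7.47 m/s

The weight component along the incline is mg sin 40° = 81.891 N and the normal force is N = mg cos 40° = 97.594 N.
Friction up the slope is f = μN = 0.15 × 97.594 = 14.639 N, so the net downslope force is 81.891 − 14.639 = 67.252 N and a = 67.252 / 13 = 5.1732 m/s².
Starting from rest over a distance of 5.4 m, v² = 2aL = 2 × 5.1732 × 5.4 = 55.8706, so v = 7.4747 m/s.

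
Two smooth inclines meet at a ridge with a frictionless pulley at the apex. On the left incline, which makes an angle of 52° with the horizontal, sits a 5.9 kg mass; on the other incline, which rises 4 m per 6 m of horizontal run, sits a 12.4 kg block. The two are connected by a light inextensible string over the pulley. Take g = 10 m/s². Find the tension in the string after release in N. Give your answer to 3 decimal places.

Resolve each weight along its own incline: the 5.9 kg mass has component 5.9 × 10 × sin 52° = 46.493 N down its slope, and the 12.4 kg mass has 12.4 × 10 × sin 33.69° = 68.783 N down its slope.
The 12.4 kg side's 68.783 N exceeds the other side's 46.493 N, so that mass slides down and the 5.9 kg mass slides up. Taking that direction as positive, Newton's second law for the whole system gives 68.783 − 46.493 = (5.9 + 12.4) a, so a = 22.290 / 18.3 = 1.2180 m/s².
For the 5.9 kg mass (up-slope positive): T − 46.493 = 5.9 × 1.2180, so T = 53.679 N.

53.679 N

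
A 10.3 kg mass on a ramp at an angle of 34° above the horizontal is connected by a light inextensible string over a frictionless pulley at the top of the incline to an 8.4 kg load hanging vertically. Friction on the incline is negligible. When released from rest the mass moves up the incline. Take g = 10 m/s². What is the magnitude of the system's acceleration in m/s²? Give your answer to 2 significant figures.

For the mass on the incline: the weight component along the slope is m₁g sin 34° = 10.3 × 10 × 0.5592 = 57.598 N and the normal force is N = m₁g cos 34° = 85.391 N.
Newton's second law for the mass (up-slope positive): T − 57.598 = 10.3 a. For the hanging load (downward positive): 8.4 × 10 − T = 8.4 a.
Adding the two equations eliminates T: 26.402 = 18.7 a, so a = 1.4119 m/s².

1.4 m/s²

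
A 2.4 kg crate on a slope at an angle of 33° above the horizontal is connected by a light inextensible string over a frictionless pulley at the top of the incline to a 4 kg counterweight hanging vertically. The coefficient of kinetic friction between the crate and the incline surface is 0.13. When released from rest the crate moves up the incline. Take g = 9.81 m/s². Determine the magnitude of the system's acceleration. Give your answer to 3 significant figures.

3.73 m/s²

For the crate on the incline: the weight component along the slope is m₁g sin 33° = 2.4 × 9.81 × 0.5446 = 12.822 N and the normal force is N = m₁g cos 33° = 19.746 N.
Kinetic friction opposes the crate's motion up the incline: f = μN = 0.13 × 19.746 = 2.567 N acting down the slope.
Newton's second law for the crate (up-slope positive): T − 12.822 − 2.567 = 2.4 a. For the hanging counterweight (downward positive): 4 × 9.81 − T = 4 a.
Adding the two equations eliminates T: 23.851 = 6.4 a, so a = 3.7267 m/s².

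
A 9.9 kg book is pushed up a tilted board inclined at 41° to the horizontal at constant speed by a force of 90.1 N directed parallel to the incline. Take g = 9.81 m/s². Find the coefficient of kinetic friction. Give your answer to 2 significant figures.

At constant speed ΣF = 0 along the incline. The applied 90.1 N acts up the slope; the weight component mg sin 41° = 63.716 N and kinetic friction μN both act down the slope.
So 90.1 = 63.716 + μ × 73.297, giving μ = (90.1 − 63.716) / 73.297 = 0.3600.

0.36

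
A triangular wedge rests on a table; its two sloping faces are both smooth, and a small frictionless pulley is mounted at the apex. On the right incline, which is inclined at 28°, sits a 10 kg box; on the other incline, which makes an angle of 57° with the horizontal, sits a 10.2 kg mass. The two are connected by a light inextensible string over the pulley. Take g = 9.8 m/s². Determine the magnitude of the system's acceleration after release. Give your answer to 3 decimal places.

1.873 m/s²

Resolve each weight along its own incline: the 10 kg mass has component 10 × 9.8 × sin 28° = 46.008 N down its slope, and the 10.2 kg mass has 10.2 × 9.8 × sin 57° = 83.834 N down its slope.
The 10.2 kg side's 83.834 N exceeds the other side's 46.008 N, so that mass slides down and the 10 kg mass slides up. Taking that direction as positive, Newton's second law for the whole system gives 83.834 − 46.008 = (10 + 10.2) a, so a = 37.826 / 20.2 = 1.8726 m/s².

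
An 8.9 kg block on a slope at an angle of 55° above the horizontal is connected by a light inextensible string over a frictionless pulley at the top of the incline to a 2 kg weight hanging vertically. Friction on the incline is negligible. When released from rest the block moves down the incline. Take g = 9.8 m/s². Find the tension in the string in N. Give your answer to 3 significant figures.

29.1 N

For the block on the incline: the weight component along the slope is m₁g sin 55° = 8.9 × 9.8 × 0.8192 = 71.451 N and the normal force is N = m₁g cos 55° = 50.027 N.
Newton's second law for the block (down-slope positive): 71.451 − T = 8.9 a. For the hanging weight (upward positive): T − 2 × 9.8 = 2 a.
Adding the two equations eliminates T: 51.851 = 10.9 a, so a = 4.7570 m/s².
Then from the hanging weight's equation, T = 2 × (9.8 + 4.7570) = 29.114 N.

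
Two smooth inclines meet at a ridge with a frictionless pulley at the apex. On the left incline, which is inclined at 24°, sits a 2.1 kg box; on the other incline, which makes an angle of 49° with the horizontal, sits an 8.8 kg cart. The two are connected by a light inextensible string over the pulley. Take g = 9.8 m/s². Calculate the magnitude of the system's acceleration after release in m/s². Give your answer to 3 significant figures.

5.20 m/s²

Resolve each weight along its own incline: the 2.1 kg mass has component 2.1 × 9.8 × sin 24° = 8.371 N down its slope, and the 8.8 kg mass has 8.8 × 9.8 × sin 49° = 65.086 N down its slope.
The 8.8 kg side's 65.086 N exceeds the other side's 8.371 N, so that mass slides down and the 2.1 kg mass slides up. Taking that direction as positive, Newton's second law for the whole system gives 65.086 − 8.371 = (2.1 + 8.8) a, so a = 56.715 / 10.9 = 5.2032 m/s².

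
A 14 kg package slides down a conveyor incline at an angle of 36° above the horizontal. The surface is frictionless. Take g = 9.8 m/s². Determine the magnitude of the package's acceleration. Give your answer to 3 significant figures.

5.76 m/s²

Resolving the weight along the incline: the component pulling the package down the slope is mg sin 36° = 14 × 9.8 × 0.5878 = 80.646 N, and the normal force is N = mg cos 36° = 14 × 9.8 × 0.8090 = 110.995 N.
With no friction the net force along the incline is 80.646 N, so a = g sin 36° = 80.646 / 14 = 5.7604 m/s².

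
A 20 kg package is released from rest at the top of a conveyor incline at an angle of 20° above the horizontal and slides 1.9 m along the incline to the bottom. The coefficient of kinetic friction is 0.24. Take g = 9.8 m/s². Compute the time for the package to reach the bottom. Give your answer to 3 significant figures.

The weight component along the incline is mg sin 20° = 67.036 N and the normal force is N = mg cos 20° = 184.180 N.
Friction up the slope is f = μN = 0.24 × 184.180 = 44.203 N, so the net downslope force is 67.036 − 44.203 = 22.833 N and a = 22.833 / 20 = 1.1416 m/s².
Starting from rest, L = ½at², so t = √(2L/a) = √(2 × 1.9 / 1.1416) = 1.8245 s.

1.82 s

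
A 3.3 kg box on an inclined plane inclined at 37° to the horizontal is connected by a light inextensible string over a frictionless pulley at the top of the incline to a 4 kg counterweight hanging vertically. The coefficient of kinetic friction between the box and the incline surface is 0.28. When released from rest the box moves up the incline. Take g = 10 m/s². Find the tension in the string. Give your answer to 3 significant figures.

33.0 N

For the box on the incline: the weight component along the slope is m₁g sin 37° = 3.3 × 10 × 0.6018 = 19.859 N and the normal force is N = m₁g cos 37° = 26.355 N.
Kinetic friction opposes the box's motion up the incline: f = μN = 0.28 × 26.355 = 7.379 N acting down the slope.
Newton's second law for the box (up-slope positive): T − 19.859 − 7.379 = 3.3 a. For the hanging counterweight (downward positive): 4 × 10 − T = 4 a.
Adding the two equations eliminates T: 12.762 = 7.3 a, so a = 1.7482 m/s².
Then from the hanging counterweight's equation, T = 4 × (10 − 1.7482) = 33.007 N.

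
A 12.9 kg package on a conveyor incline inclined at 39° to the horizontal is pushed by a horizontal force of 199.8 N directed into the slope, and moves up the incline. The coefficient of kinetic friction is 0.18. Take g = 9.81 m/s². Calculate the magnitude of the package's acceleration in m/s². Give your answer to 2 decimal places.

The horizontal push has components F cos 39° = 199.8 × 0.7771 = 155.265 N up the incline and F sin 39° = 199.8 × 0.6293 = 125.734 N pressing into the surface.
The normal force is therefore N = mg cos 39° + F sin 39° = 98.341 + 125.734 = 224.075 N, and kinetic friction down the slope is μN = 0.18 × 224.075 = 40.333 N.
Along the incline: F cos 39° − mg sin 39° − μN = ma, so 155.265 − 79.637 − 40.333 = 12.9 a, giving a = 2.7360 m/s².

2.74 m/s²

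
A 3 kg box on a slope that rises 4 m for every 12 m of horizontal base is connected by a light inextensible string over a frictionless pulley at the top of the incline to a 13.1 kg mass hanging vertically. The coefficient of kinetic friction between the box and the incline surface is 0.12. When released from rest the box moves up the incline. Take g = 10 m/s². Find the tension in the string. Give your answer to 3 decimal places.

For the box on the incline: the weight component along the slope is m₁g sin 18.43° = 3 × 10 × 0.3162 = 9.486 N and the normal force is N = m₁g cos 18.43° = 28.460 N.
Kinetic friction opposes the box's motion up the incline: f = μN = 0.12 × 28.460 = 3.415 N acting down the slope.
Newton's second law for the box (up-slope positive): T − 9.486 − 3.415 = 3 a. For the hanging mass (downward positive): 13.1 × 10 − T = 13.1 a.
Adding the two equations eliminates T: 118.099 = 16.1 a, so a = 7.3353 m/s².
Then from the hanging mass's equation, T = 13.1 × (10 − 7.3353) = 34.908 N.

34.908 N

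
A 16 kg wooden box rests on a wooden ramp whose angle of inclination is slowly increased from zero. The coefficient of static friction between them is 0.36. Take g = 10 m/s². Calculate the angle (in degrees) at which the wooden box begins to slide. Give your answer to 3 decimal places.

At the threshold of sliding, static friction is at its maximum μ_s N and exactly balances the weight component along the incline: mg sin θ = μ_s mg cos θ.
Hence tan θ = μ_s = 0.36, so θ = arctan(0.36) = 19.7989°.

19.799°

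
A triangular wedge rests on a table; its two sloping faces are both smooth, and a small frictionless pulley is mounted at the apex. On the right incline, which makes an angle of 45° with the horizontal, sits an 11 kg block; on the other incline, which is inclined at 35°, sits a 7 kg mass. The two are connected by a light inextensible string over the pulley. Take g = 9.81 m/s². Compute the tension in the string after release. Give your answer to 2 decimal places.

Resolve each weight along its own incline: the 11 kg mass has component 11 × 9.81 × sin 45° = 76.304 N down its slope, and the 7 kg mass has 7 × 9.81 × sin 35° = 39.387 N down its slope.
The 11 kg side's 76.304 N exceeds the other side's 39.387 N, so that mass slides down and the 7 kg mass slides up. Taking that direction as positive, Newton's second law for the whole system gives 76.304 − 39.387 = (11 + 7) a, so a = 36.917 / 18 = 2.0509 m/s².
For the 7 kg mass (up-slope positive): T − 39.387 = 7 × 2.0509, so T = 53.743 N.

53.74 N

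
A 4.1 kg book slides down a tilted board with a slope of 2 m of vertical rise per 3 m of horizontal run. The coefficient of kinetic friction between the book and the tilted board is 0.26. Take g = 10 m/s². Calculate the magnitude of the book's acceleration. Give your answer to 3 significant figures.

3.38 m/s²

Resolving the weight along the incline: the component pulling the book down the slope is mg sin 33.69° = 4.1 × 10 × 0.5547 = 22.743 N, and the normal force is N = mg cos 33.69° = 4.1 × 10 × 0.8321 = 34.116 N.
Kinetic friction acts up the slope with magnitude f = μN = 0.26 × 34.116 = 8.870 N.
Net force along the incline is 22.743 − 8.870 = 13.873 N, so a = 13.873 / 4.1 = 3.3837 m/s².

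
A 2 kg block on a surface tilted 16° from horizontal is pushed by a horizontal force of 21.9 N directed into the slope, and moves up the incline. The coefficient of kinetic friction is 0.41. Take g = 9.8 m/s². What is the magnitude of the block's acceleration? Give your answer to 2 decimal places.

The horizontal push has components F cos 16° = 21.9 × 0.9613 = 21.052 N up the incline and F sin 16° = 21.9 × 0.2756 = 6.036 N pressing into the surface.
The normal force is therefore N = mg cos 16° + F sin 16° = 18.841 + 6.036 = 24.877 N, and kinetic friction down the slope is μN = 0.41 × 24.877 = 10.200 N.
Along the incline: F cos 16° − mg sin 16° − μN = ma, so 21.052 − 5.402 − 10.200 = 2 a, giving a = 2.7250 m/s².

2.72 m/s²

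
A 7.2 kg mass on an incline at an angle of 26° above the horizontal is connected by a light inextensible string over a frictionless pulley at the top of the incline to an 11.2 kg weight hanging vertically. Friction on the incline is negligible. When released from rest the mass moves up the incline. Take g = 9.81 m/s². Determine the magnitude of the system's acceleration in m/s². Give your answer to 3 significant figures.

For the mass on the incline: the weight component along the slope is m₁g sin 26° = 7.2 × 9.81 × 0.4384 = 30.965 N and the normal force is N = m₁g cos 26° = 63.484 N.
Newton's second law for the mass (up-slope positive): T − 30.965 = 7.2 a. For the hanging weight (downward positive): 11.2 × 9.81 − T = 11.2 a.
Adding the two equations eliminates T: 78.907 = 18.4 a, so a = 4.2884 m/s².

4.29 m/s²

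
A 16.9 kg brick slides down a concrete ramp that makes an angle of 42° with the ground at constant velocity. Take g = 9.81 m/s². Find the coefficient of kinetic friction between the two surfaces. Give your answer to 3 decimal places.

At constant velocity the net force along the incline is zero: mg sin 42° = μ mg cos 42°.
So μ = tan 42° = 0.6691 / 0.7431 = 0.9004.

0.900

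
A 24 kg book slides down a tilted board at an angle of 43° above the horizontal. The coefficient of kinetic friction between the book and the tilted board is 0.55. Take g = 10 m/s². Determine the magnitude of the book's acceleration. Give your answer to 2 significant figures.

2.8 m/s²

Resolving the weight along the incline: the component pulling the book down the slope is mg sin 43° = 24 × 10 × 0.6820 = 163.680 N, and the normal force is N = mg cos 43° = 24 × 10 × 0.7314 = 175.536 N.
Kinetic friction acts up the slope with magnitude f = μN = 0.55 × 175.536 = 96.545 N.
Net force along the incline is 163.680 − 96.545 = 67.135 N, so a = 67.135 / 24 = 2.7973 m/s².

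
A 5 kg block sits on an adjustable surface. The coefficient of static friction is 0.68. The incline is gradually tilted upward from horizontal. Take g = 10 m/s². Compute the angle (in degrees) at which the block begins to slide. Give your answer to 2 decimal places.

At the threshold of sliding, static friction is at its maximum μ_s N and exactly balances the weight component along the incline: mg sin θ = μ_s mg cos θ.
Hence tan θ = μ_s = 0.68, so θ = arctan(0.68) = 34.2157°.

34.22°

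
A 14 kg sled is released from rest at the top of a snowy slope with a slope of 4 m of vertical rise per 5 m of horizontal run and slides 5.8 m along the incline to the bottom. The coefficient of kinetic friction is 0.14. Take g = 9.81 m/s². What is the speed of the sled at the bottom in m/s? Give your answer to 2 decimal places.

7.66 m/s

The weight component along the incline is mg sin 38.66° = 85.796 N and the normal force is N = mg cos 38.66° = 107.245 N.
Friction up the slope is f = μN = 0.14 × 107.245 = 15.014 N, so the net downslope force is 85.796 − 15.014 = 70.782 N and a = 70.782 / 14 = 5.0559 m/s².
Starting from rest over a distance of 5.8 m, v² = 2aL = 2 × 5.0559 × 5.8 = 58.6484, so v = 7.6582 m/s.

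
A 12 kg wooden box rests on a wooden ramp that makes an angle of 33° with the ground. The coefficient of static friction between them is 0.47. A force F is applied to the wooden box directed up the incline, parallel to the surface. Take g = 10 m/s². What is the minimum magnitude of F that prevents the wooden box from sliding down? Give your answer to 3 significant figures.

18.1 N

The normal force is N = mg cos 33° = 100.640 N. With F at its minimum the wooden box is on the verge of sliding down, so static friction is at its maximum μ_s N = 0.47 × 100.640 = 47.301 N and acts up the slope.
Equilibrium along the incline: F + μ_s N = mg sin 33°, so F = 65.357 − 47.301 = 18.056 N.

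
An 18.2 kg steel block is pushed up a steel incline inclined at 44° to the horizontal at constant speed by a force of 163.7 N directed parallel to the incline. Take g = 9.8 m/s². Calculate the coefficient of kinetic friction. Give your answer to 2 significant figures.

0.31

At constant speed ΣF = 0 along the incline. The applied 163.7 N acts up the slope; the weight component mg sin 44° = 123.899 N and kinetic friction μN both act down the slope.
So 163.7 = 123.899 + μ × 128.301, giving μ = (163.7 − 123.899) / 128.301 = 0.3102.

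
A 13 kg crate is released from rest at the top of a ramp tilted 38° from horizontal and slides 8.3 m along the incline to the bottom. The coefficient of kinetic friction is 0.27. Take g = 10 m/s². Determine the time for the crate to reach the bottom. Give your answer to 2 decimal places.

The weight component along the incline is mg sin 38° = 80.036 N and the normal force is N = mg cos 38° = 102.441 N.
Friction up the slope is f = μN = 0.27 × 102.441 = 27.659 N, so the net downslope force is 80.036 − 27.659 = 52.377 N and a = 52.377 / 13 = 4.0290 m/s².
Starting from rest, L = ½at², so t = √(2L/a) = √(2 × 8.3 / 4.0290) = 2.0298 s.

2.03 s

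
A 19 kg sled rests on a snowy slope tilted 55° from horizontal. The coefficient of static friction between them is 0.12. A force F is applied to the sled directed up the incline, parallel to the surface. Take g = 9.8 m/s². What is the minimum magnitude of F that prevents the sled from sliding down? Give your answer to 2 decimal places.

139.71 N

The normal force is N = mg cos 55° = 106.800 N. With F at its minimum the sled is on the verge of sliding down, so static friction is at its maximum μ_s N = 0.12 × 106.800 = 12.816 N and acts up the slope.
Equilibrium along the incline: F + μ_s N = mg sin 55°, so F = 152.526 − 12.816 = 139.710 N.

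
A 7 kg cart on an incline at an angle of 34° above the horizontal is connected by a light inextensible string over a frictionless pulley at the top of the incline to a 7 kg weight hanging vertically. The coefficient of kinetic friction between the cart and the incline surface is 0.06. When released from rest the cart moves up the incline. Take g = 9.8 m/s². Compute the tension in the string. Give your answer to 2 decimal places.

55.19 N

For the cart on the incline: the weight component along the slope is m₁g sin 34° = 7 × 9.8 × 0.5592 = 38.361 N and the normal force is N = m₁g cos 34° = 56.872 N.
Kinetic friction opposes the cart's motion up the incline: f = μN = 0.06 × 56.872 = 3.412 N acting down the slope.
Newton's second law for the cart (up-slope positive): T − 38.361 − 3.412 = 7 a. For the hanging weight (downward positive): 7 × 9.8 − T = 7 a.
Adding the two equations eliminates T: 26.827 = 14 a, so a = 1.9162 m/s².
Then from the hanging weight's equation, T = 7 × (9.8 − 1.9162) = 55.187 N.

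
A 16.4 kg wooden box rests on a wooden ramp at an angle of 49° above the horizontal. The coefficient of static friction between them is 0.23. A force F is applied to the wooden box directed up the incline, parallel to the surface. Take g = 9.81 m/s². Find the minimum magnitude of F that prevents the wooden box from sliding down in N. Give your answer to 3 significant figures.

The normal force is N = mg cos 49° = 105.549 N. With F at its minimum the wooden box is on the verge of sliding down, so static friction is at its maximum μ_s N = 0.23 × 105.549 = 24.276 N and acts up the slope.
Equilibrium along the incline: F + μ_s N = mg sin 49°, so F = 121.421 − 24.276 = 97.145 N.

97.1 N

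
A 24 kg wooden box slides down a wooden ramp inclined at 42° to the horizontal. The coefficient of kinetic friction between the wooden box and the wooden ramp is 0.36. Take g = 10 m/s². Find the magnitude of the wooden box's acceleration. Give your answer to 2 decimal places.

Resolving the weight along the incline: the component pulling the wooden box down the slope is mg sin 42° = 24 × 10 × 0.6691 = 160.584 N, and the normal force is N = mg cos 42° = 24 × 10 × 0.7431 = 178.344 N.
Kinetic friction acts up the slope with magnitude f = μN = 0.36 × 178.344 = 64.204 N.
Net force along the incline is 160.584 − 64.204 = 96.380 N, so a = 96.380 / 24 = 4.0158 m/s².

4.02 m/s²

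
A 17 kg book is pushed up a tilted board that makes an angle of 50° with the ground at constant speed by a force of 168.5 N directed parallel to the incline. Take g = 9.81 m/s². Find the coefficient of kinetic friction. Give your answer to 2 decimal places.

At constant speed ΣF = 0 along the incline. The applied 168.5 N acts up the slope; the weight component mg sin 50° = 127.753 N and kinetic friction μN both act down the slope.
So 168.5 = 127.753 + μ × 107.198, giving μ = (168.5 − 127.753) / 107.198 = 0.3801.

0.38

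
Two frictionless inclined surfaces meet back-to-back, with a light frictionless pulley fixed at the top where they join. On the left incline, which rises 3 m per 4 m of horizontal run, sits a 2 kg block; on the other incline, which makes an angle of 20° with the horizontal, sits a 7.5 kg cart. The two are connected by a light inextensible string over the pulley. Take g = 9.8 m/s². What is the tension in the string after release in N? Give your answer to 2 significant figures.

15 N

Resolve each weight along its own incline: the 2 kg mass has component 2 × 9.8 × sin 36.87° = 11.760 N down its slope, and the 7.5 kg mass has 7.5 × 9.8 × sin 20° = 25.138 N down its slope.
The 7.5 kg side's 25.138 N exceeds the other side's 11.760 N, so that mass slides down and the 2 kg mass slides up. Taking that direction as positive, Newton's second law for the whole system gives 25.138 − 11.760 = (2 + 7.5) a, so a = 13.378 / 9.5 = 1.4082 m/s².
For the 2 kg mass (up-slope positive): T − 11.760 = 2 × 1.4082, so T = 14.576 N.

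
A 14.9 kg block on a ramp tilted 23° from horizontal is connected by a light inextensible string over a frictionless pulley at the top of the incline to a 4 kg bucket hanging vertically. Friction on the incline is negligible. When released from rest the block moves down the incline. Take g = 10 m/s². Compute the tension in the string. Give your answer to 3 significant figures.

For the block on the incline: the weight component along the slope is m₁g sin 23° = 14.9 × 10 × 0.3907 = 58.214 N and the normal force is N = m₁g cos 23° = 137.155 N.
Newton's second law for the block (down-slope positive): 58.214 − T = 14.9 a. For the hanging bucket (upward positive): T − 4 × 10 = 4 a.
Adding the two equations eliminates T: 18.214 = 18.9 a, so a = 0.9637 m/s².
Then from the hanging bucket's equation, T = 4 × (10 + 0.9637) = 43.855 N.

43.9 N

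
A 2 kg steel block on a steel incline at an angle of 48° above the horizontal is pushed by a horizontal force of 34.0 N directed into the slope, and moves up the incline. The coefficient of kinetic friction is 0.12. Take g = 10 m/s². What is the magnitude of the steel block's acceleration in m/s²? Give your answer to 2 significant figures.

The horizontal push has components F cos 48° = 34.0 × 0.6691 = 22.749 N up the incline and F sin 48° = 34.0 × 0.7431 = 25.265 N pressing into the surface.
The normal force is therefore N = mg cos 48° + F sin 48° = 13.382 + 25.265 = 38.647 N, and kinetic friction down the slope is μN = 0.12 × 38.647 = 4.638 N.
Along the incline: F cos 48° − mg sin 48° − μN = ma, so 22.749 − 14.862 − 4.638 = 2 a, giving a = 1.6245 m/s².

1.6 m/s²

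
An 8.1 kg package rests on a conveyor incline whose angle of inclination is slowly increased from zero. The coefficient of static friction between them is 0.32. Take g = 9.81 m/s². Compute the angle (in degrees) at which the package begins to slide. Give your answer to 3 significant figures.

At the threshold of sliding, static friction is at its maximum μ_s N and exactly balances the weight component along the incline: mg sin θ = μ_s mg cos θ.
Hence tan θ = μ_s = 0.32, so θ = arctan(0.32) = 17.7447°.

17.7°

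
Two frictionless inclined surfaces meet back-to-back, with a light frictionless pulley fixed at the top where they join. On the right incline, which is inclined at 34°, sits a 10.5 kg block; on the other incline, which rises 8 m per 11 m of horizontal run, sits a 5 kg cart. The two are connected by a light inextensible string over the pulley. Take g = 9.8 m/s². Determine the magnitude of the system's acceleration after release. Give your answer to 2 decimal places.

Resolve each weight along its own incline: the 10.5 kg mass has component 10.5 × 9.8 × sin 34° = 57.541 N down its slope, and the 5 kg mass has 5 × 9.8 × sin 36.03° = 28.820 N down its slope.
The 10.5 kg side's 57.541 N exceeds the other side's 28.820 N, so that mass slides down and the 5 kg mass slides up. Taking that direction as positive, Newton's second law for the whole system gives 57.541 − 28.820 = (10.5 + 5) a, so a = 28.721 / 15.5 = 1.8530 m/s².

1.85 m/s²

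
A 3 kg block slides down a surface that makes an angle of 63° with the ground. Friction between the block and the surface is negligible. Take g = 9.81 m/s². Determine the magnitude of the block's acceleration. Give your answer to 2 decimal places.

8.74 m/s²

Resolving the weight along the incline: the component pulling the block down the slope is mg sin 63° = 3 × 9.81 × 0.8910 = 26.222 N, and the normal force is N = mg cos 63° = 3 × 9.81 × 0.4540 = 13.361 N.
With no friction the net force along the incline is 26.222 N, so a = g sin 63° = 26.222 / 3 = 8.7407 m/s².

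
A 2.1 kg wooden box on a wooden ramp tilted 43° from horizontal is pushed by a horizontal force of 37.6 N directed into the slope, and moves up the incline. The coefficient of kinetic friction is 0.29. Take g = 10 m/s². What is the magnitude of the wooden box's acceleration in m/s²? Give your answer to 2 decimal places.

0.61 m/s²

The horizontal push has components F cos 43° = 37.6 × 0.7314 = 27.501 N up the incline and F sin 43° = 37.6 × 0.6820 = 25.643 N pressing into the surface.
The normal force is therefore N = mg cos 43° + F sin 43° = 15.359 + 25.643 = 41.002 N, and kinetic friction down the slope is μN = 0.29 × 41.002 = 11.891 N.
Along the incline: F cos 43° − mg sin 43° − μN = ma, so 27.501 − 14.322 − 11.891 = 2.1 a, giving a = 0.6133 m/s².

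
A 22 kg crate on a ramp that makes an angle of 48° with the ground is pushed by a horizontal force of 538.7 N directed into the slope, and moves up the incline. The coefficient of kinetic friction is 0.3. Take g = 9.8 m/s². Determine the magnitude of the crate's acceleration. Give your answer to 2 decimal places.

The horizontal push has components F cos 48° = 538.7 × 0.6691 = 360.444 N up the incline and F sin 48° = 538.7 × 0.7431 = 400.308 N pressing into the surface.
The normal force is therefore N = mg cos 48° + F sin 48° = 144.258 + 400.308 = 544.566 N, and kinetic friction down the slope is μN = 0.3 × 544.566 = 163.370 N.
Along the incline: F cos 48° − mg sin 48° − μN = ma, so 360.444 − 160.212 − 163.370 = 22 a, giving a = 1.6755 m/s².

1.68 m/s²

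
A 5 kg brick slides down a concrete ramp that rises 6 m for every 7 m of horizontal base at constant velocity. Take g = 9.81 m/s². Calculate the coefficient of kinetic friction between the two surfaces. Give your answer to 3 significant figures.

At constant velocity the net force along the incline is zero: mg sin 40.60° = μ mg cos 40.60°.
So μ = tan 40.60° = 0.6508 / 0.7593 = 0.8571.

0.857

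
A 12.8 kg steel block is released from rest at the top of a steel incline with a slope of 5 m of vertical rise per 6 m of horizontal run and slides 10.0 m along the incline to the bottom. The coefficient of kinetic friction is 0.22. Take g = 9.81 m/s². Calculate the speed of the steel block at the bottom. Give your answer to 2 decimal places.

9.61 m/s

The weight component along the incline is mg sin 39.81° = 80.387 N and the normal force is N = mg cos 39.81° = 96.464 N.
Friction up the slope is f = μN = 0.22 × 96.464 = 21.222 N, so the net downslope force is 80.387 − 21.222 = 59.165 N and a = 59.165 / 12.8 = 4.6223 m/s².
Starting from rest over a distance of 10.0 m, v² = 2aL = 2 × 4.6223 × 10.0 = 92.4460, so v = 9.6149 m/s.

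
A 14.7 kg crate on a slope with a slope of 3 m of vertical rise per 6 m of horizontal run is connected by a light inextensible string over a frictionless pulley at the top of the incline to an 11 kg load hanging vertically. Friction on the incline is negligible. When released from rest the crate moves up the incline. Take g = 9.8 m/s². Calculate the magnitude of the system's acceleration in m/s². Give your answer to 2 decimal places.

1.69 m/s²

For the crate on the incline: the weight component along the slope is m₁g sin 26.57° = 14.7 × 9.8 × 0.4472 = 64.424 N and the normal force is N = m₁g cos 26.57° = 128.851 N.
Newton's second law for the crate (up-slope positive): T − 64.424 = 14.7 a. For the hanging load (downward positive): 11 × 9.8 − T = 11 a.
Adding the two equations eliminates T: 43.376 = 25.7 a, so a = 1.6878 m/s².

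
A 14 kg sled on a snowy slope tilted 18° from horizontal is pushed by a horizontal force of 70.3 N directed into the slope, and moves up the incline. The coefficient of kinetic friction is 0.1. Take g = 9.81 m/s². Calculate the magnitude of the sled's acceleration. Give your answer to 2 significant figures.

The horizontal push has components F cos 18° = 70.3 × 0.9511 = 66.862 N up the incline and F sin 18° = 70.3 × 0.3090 = 21.723 N pressing into the surface.
The normal force is therefore N = mg cos 18° + F sin 18° = 130.624 + 21.723 = 152.347 N, and kinetic friction down the slope is μN = 0.1 × 152.347 = 15.235 N.
Along the incline: F cos 18° − mg sin 18° − μN = ma, so 66.862 − 42.438 − 15.235 = 14 a, giving a = 0.6564 m/s².

0.66 m/s²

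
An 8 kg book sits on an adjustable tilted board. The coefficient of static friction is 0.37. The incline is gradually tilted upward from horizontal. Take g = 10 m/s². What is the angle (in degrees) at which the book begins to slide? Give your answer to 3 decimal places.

20.304°

At the threshold of sliding, static friction is at its maximum μ_s N and exactly balances the weight component along the incline: mg sin θ = μ_s mg cos θ.
Hence tan θ = μ_s = 0.37, so θ = arctan(0.37) = 20.3045°.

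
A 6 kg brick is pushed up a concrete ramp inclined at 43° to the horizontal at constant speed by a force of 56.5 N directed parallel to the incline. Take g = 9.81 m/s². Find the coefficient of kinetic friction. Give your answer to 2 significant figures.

0.38

At constant speed ΣF = 0 along the incline. The applied 56.5 N acts up the slope; the weight component mg sin 43° = 40.142 N and kinetic friction μN both act down the slope.
So 56.5 = 40.142 + μ × 43.047, giving μ = (56.5 − 40.142) / 43.047 = 0.3800.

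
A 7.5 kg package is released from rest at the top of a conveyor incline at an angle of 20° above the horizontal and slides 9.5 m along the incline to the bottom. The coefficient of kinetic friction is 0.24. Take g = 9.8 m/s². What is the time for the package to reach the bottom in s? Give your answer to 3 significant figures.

The weight component along the incline is mg sin 20° = 25.138 N and the normal force is N = mg cos 20° = 69.067 N.
Friction up the slope is f = μN = 0.24 × 69.067 = 16.576 N, so the net downslope force is 25.138 − 16.576 = 8.562 N and a = 8.562 / 7.5 = 1.1416 m/s².
Starting from rest, L = ½at², so t = √(2L/a) = √(2 × 9.5 / 1.1416) = 4.0796 s.

4.08 s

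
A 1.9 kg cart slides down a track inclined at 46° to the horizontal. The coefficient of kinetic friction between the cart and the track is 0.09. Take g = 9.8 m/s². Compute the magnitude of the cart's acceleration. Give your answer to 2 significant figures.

6.4 m/s²

Resolving the weight along the incline: the component pulling the cart down the slope is mg sin 46° = 1.9 × 9.8 × 0.7193 = 13.393 N, and the normal force is N = mg cos 46° = 1.9 × 9.8 × 0.6947 = 12.935 N.
Kinetic friction acts up the slope with magnitude f = μN = 0.09 × 12.935 = 1.164 N.
Net force along the incline is 13.393 − 1.164 = 12.229 N, so a = 12.229 / 1.9 = 6.4363 m/s².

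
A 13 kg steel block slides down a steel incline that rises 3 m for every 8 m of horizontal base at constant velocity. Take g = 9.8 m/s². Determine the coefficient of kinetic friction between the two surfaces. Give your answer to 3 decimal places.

At constant velocity the net force along the incline is zero: mg sin 20.56° = μ mg cos 20.56°.
So μ = tan 20.56° = 0.3511 / 0.9363 = 0.3750.

0.375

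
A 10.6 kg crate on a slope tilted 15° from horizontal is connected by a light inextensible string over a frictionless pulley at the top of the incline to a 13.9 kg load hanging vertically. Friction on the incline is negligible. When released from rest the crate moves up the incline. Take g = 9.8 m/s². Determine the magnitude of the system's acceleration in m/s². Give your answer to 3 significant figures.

For the crate on the incline: the weight component along the slope is m₁g sin 15° = 10.6 × 9.8 × 0.2588 = 26.884 N and the normal force is N = m₁g cos 15° = 100.340 N.
Newton's second law for the crate (up-slope positive): T − 26.884 = 10.6 a. For the hanging load (downward positive): 13.9 × 9.8 − T = 13.9 a.
Adding the two equations eliminates T: 109.336 = 24.5 a, so a = 4.4627 m/s².

4.46 m/s²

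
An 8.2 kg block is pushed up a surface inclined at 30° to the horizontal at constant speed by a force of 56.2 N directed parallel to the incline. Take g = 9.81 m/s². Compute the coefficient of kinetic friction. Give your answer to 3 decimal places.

0.229

At constant speed ΣF = 0 along the incline. The applied 56.2 N acts up the slope; the weight component mg sin 30° = 40.221 N and kinetic friction μN both act down the slope.
So 56.2 = 40.221 + μ × 69.665, giving μ = (56.2 − 40.221) / 69.665 = 0.2294.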